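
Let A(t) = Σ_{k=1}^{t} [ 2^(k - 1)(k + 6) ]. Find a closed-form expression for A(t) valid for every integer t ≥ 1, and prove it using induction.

We claim A(t) = 2^t(t + 5) - 5 for all t ≥ 1.
Base case (t = 1): A(1) = 7, and the closed form gives 7. They agree.
Suppose the result is true for t = k, so A(k) = 2^k(k + 5) - 5.
Then A(k+1) = A(k) + (2^k(k + 7)) = (2^k(k + 5) - 5) + (2^k(k + 7)).
Simplifying, A(k+1) = 2·2^k·k + 12·2^k - 5 = 2^(k+1)((k+1) + 5) - 5,
which is the closed form with t = k+1.
By the principle of mathematical induction, the result holds for all t ≥ 1.

A(t) = 2^t(t + 5) - 5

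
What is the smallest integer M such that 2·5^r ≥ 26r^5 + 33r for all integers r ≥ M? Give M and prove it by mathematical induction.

M = 9

At r = 8: 781250 < 852232, so the inequality fails and M ≥ 9. We prove 2·5^r ≥ 26r^5 + 33r for all r ≥ 9.
Base step (r = 9): 2·5^r = 3906250 and 26r^5 + 33r = 1535571, so 3906250 ≥ 1535571.
Suppose the result is true for r = i, so 2·5^i ≥ 26i^5 + 33i.
Then 2·5^(i + 1) = 5·(2·5^i) ≥ 5·(26i^5 + 33i).
Also, for i ≥ 9 we have 5·(26i^5 + 33i) ≥ 26(i+1)^5 + 33(i+1), since 5·(26i^5 + 33i) − (26(i+1)^5 + 33(i+1)) = 104i^5 - 130i^4 - 260i^3 - 260i^2 + 2i - 59, which is nonnegative for all i ≥ 9.
Combining, 2·5^(i + 1) ≥ 26(i+1)^5 + 33(i+1).
By the principle of mathematical induction, the result holds for all r ≥ 9.
Hence the smallest such M is 9.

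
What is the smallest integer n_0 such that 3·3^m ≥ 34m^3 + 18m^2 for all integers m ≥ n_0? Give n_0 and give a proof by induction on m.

At m = 7: 6561 < 12544, so the inequality fails and n_0 ≥ 8. We prove 3·3^m ≥ 34m^3 + 18m^2 for all m ≥ 8.
Base step (m = 8): 3·3^m = 19683 and 34m^3 + 18m^2 = 18560, so 19683 ≥ 18560.
Inductive step: assume the claim holds for m = r, so 3·3^r ≥ 34r^3 + 18r^2.
Then 3·3^(r + 1) = 3·(3·3^r) ≥ 3·(34r^3 + 18r^2).
Also, for r ≥ 8 we have 3·(34r^3 + 18r^2) ≥ 34(r+1)^3 + 18(r+1)^2, since 3·(34r^3 + 18r^2) − (34(r+1)^3 + 18(r+1)^2) = 68r^3 - 66r^2 - 138r - 52, which is nonnegative for all r ≥ 8.
Combining, 3·3^(r + 1) ≥ 34(r+1)^3 + 18(r+1)^2.
Hence, by induction on m, the claim holds for every m ≥ 8.
Hence the smallest such n_0 is 8.

n_0 = 8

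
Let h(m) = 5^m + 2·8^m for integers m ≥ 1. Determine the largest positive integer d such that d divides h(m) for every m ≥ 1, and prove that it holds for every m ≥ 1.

d = 3

Computing the first values: h(1) = 21 and h(2) = 153; gcd(21, 153) = 3, so d ≤ 3.
We prove 3 | 5^m + 2·8^m for all m ≥ 1 by induction on m.
Base step (m = 1): h(1) = 21 = 3·(7), so 3 | h(1).
Inductive step: assume the claim holds for m = r, i.e. 3 | h(r). Then
h(r+1) − 8·h(r) = (5^(r+1) + 2·8^(r+1)) − 8·(5^r + 2·8^r) = (1)·5^r·(5 − 8) = (-3)·5^r. Since 3 | h(r) by the inductive hypothesis, 3 | 8·h(r); and 3 | -3 since -3 = 3·-1. Therefore 3 | h(r+1).
By induction, the statement is established for all m ≥ 1.
Therefore the largest such d is 3.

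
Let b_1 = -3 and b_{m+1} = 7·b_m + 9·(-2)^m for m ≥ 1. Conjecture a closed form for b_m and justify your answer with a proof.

b_m = -(-2)^m - 5·7^(m - 1)

Computing the first terms: b_1 = -3, b_2 = -39, b_3 = -237. This suggests b_m = -(-2)^m - 5·7^(m - 1).
Base step (m = 1): the formula gives -3 = -3 = b_1.
Inductive step: assume the claim holds for m = r, so b_r = -(-2)^r - 5·7^(r - 1).
Then b_{r+1} = 7·b_r + 9·(-2)^r = 7·(-(-2)^r - 5·7^(r - 1)) + 9·(-2)^r = -(-2)^(r + 1) - 5·7^r = -(-2)^(r+1) - 5·7^((r+1) - 1),
which is the claimed formula at m = r+1.
By induction, the statement is established for all m ≥ 1.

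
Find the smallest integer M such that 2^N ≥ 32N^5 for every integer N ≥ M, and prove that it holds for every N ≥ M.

M = 30

At N = 29: 536870912 < 656356768, so the inequality fails and M ≥ 30. We prove 2^N ≥ 32N^5 for all N ≥ 30.
When N = 30: 2^N = 1073741824 and 32N^5 = 777600000, so 1073741824 ≥ 777600000.
Inductive step: assume the claim holds for N = j, so 2^j ≥ 32j^5.
Then 2^(j + 1) = 2·(2^j) ≥ 2·(32j^5).
Also, for j ≥ 30 we have 2·(32j^5) ≥ 32(j+1)^5, since 2 ≥ (1 + 1/j)^5 for all j ≥ 30.
Combining, 2^(j + 1) ≥ 32(j+1)^5.
Hence, by induction on N, the claim holds for every N ≥ 30.
Hence the smallest such M is 30.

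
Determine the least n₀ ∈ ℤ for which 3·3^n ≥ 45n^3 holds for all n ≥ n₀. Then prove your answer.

At n = 8: 19683 < 23040, so the inequality fails and n₀ ≥ 9. We prove 3·3^n ≥ 45n^3 for all n ≥ 9.
When n = 9: 3·3^n = 59049 and 45n^3 = 32805, so 59049 ≥ 32805.
Suppose the result is true for n = m, so 3·3^m ≥ 45m^3.
Then 3·3^(m + 1) = 3·(3·3^m) ≥ 3·(45m^3).
Also, for m ≥ 9 we have 3·(45m^3) ≥ 45(m+1)^3, since 3 ≥ (1 + 1/m)^3 for all m ≥ 9.
Combining, 3·3^(m + 1) ≥ 45(m+1)^3.
Hence, by induction on n, the claim holds for every n ≥ 9.
Hence the smallest such n₀ is 9.

n₀ = 9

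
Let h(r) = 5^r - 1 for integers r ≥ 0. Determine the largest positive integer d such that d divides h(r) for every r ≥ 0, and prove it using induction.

d = 4

Computing the first values: h(0) = 0 and h(1) = 4; gcd(0, 4) = 4, so d ≤ 4.
We prove 4 | 5^r - 1 for all r ≥ 0 by induction on r.
Base case (r = 0): h(0) = 0 = 4·(0), so 4 | h(0).
Inductive step: assume the claim holds for r = k, i.e. 4 | h(k). Then
h(k+1) = 5^(k+1) - 1 = 5·(5^k - 1) + 4 = 5·h(k) + 4. The first term is divisible by 4 by the inductive hypothesis, and 4 is divisible by 4. Hence 4 | h(k+1).
By induction, the statement is established for all r ≥ 0.
Therefore the largest such d is 4.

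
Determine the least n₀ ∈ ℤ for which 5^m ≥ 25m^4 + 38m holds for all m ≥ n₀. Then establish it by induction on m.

n₀ = 7

At m = 6: 15625 < 32628, so the inequality fails and n₀ ≥ 7. We prove 5^m ≥ 25m^4 + 38m for all m ≥ 7.
Base step (m = 7): 5^m = 78125 and 25m^4 + 38m = 60291, so 78125 ≥ 60291.
Suppose the result is true for m = p, so 5^p ≥ 25p^4 + 38p.
Then 5^(p + 1) = 5·(5^p) ≥ 5·(25p^4 + 38p).
Also, for p ≥ 7 we have 5·(25p^4 + 38p) ≥ 25(p+1)^4 + 38(p+1), since 5·(25p^4 + 38p) − (25(p+1)^4 + 38(p+1)) = 100p^4 - 100p^3 - 150p^2 + 52p - 63, which is nonnegative for all p ≥ 7.
Combining, 5^(p + 1) ≥ 25(p+1)^4 + 38(p+1).
Hence, by induction on m, the claim holds for every m ≥ 7.
Hence the smallest such n₀ is 7.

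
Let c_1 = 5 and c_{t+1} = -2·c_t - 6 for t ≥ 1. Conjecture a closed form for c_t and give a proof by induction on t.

Computing the first terms: c_1 = 5, c_2 = -16, c_3 = 26. This suggests c_t = 7(-2)^(t - 1) - 2.
For the base case t = 1: the formula gives 5 = 5 = c_1.
Suppose the result is true for t = k, so c_k = 7(-2)^(k - 1) - 2.
Then c_{k+1} = -2·c_k - 6 = -2·(7(-2)^(k - 1) - 2) - 6 = 7(-2)^k - 2 = 7(-2)^((k+1) - 1) - 2,
which is the claimed formula at t = k+1.
By induction, the statement is established for all t ≥ 1.

c_t = 7(-2)^(t - 1) - 2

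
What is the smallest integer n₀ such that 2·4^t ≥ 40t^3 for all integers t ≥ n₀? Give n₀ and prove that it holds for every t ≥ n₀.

At t = 6: 8192 < 8640, so the inequality fails and n₀ ≥ 7. We prove 2·4^t ≥ 40t^3 for all t ≥ 7.
Base case (t = 7): 2·4^t = 32768 and 40t^3 = 13720, so 32768 ≥ 13720.
Suppose the result is true for t = p, so 2·4^p ≥ 40p^3.
Then 2·4^(p + 1) = 4·(2·4^p) ≥ 4·(40p^3).
Also, for p ≥ 7 we have 4·(40p^3) ≥ 40(p+1)^3, since 4 ≥ (1 + 1/p)^3 for all p ≥ 7.
Combining, 2·4^(p + 1) ≥ 40(p+1)^3.
By the principle of mathematical induction, the result holds for all t ≥ 7.
Hence the smallest such n₀ is 7.

n₀ = 7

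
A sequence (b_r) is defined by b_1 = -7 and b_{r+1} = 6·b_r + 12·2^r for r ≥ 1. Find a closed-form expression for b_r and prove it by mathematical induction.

Computing the first terms: b_1 = -7, b_2 = -18, b_3 = -60. This suggests b_r = -3·2^r - 6^(r - 1).
For the base case r = 1: the formula gives -7 = -7 = b_1.
Inductive step: assume the claim holds for r = i, so b_i = -3·2^i - 6^(i - 1).
Then b_{i+1} = 6·b_i + 12·2^i = 6·(-3·2^i - 6^(i - 1)) + 12·2^i = -3·2^(i + 1) - 6^i = -3·2^(i+1) - 6^((i+1) - 1),
which is the claimed formula at r = i+1.
By the principle of mathematical induction, the result holds for all r ≥ 1.

b_r = -3·2^r - 6^(r - 1)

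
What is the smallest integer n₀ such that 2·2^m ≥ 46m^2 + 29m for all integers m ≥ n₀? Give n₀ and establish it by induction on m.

n₀ = 12

At m = 11: 4096 < 5885, so the inequality fails and n₀ ≥ 12. We prove 2·2^m ≥ 46m^2 + 29m for all m ≥ 12.
Base case (m = 12): 2·2^m = 8192 and 46m^2 + 29m = 6972, so 8192 ≥ 6972.
Inductive step: assume the claim holds for m = i, so 2·2^i ≥ 46i^2 + 29i.
Then 2·2^(i + 1) = 2·(2·2^i) ≥ 2·(46i^2 + 29i).
Also, for i ≥ 12 we have 2·(46i^2 + 29i) ≥ 46(i+1)^2 + 29(i+1), since 2·(46i^2 + 29i) − (46(i+1)^2 + 29(i+1)) = 46i^2 - 63i - 75, which is nonnegative for all i ≥ 12.
Combining, 2·2^(i + 1) ≥ 46(i+1)^2 + 29(i+1).
By the principle of mathematical induction, the result holds for all m ≥ 12.
Hence the smallest such n₀ is 12.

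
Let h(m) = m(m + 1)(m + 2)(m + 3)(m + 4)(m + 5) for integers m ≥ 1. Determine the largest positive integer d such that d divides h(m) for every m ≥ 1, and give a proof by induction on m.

Computing the first values: h(1) = 720 and h(2) = 5040; gcd(720, 5040) = 720, so d ≤ 720.
We prove 720 | m(m + 1)(m + 2)(m + 3)(m + 4)(m + 5) for all m ≥ 1 by induction on m.
When m = 1: h(1) = 720 = 720·(1), so 720 | h(1).
Inductive step: assume the claim holds for m = i, i.e. 720 | h(i). Then
h(i+1) − h(i) = (i+1)·(i+2)·(i+3)·(i+4)·(i+5)·(i+6) − i·(i+1)·(i+2)·(i+3)·(i+4)·(i+5) = (i+1)·(i+2)·(i+3)·(i+4)·(i+5)·[(i+6) − i] = 6·(i+1)·(i+2)·(i+3)·(i+4)·(i+5). The product of 5 consecutive integers is divisible by (5)! = 120, so h(i+1) − h(i) is divisible by 6·120 = 720. By the inductive hypothesis 720 | h(i), hence 720 | h(i+1).
This completes the induction.
Therefore the largest such d is 720.

d = 720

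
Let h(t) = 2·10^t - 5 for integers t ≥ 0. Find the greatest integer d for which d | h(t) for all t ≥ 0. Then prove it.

d = 3

Computing the first values: h(0) = -3 and h(1) = 15; gcd(-3, 15) = 3, so d ≤ 3.
We prove 3 | 2·10^t - 5 for all t ≥ 0 by induction on t.
For the base case t = 0: h(0) = -3 = 3·(-1), so 3 | h(0).
Inductive step: suppose the statement holds for some k ≥ 0, i.e. 3 | h(k). Then
h(k+1) = 2·10^(k+1) - 5 = 10·(2·10^k - 5) + 45 = 10·h(k) + 45. The first term is divisible by 3 by the inductive hypothesis, and 45 is divisible by 3. Hence 3 | h(k+1).
This completes the induction.
Therefore the largest such d is 3.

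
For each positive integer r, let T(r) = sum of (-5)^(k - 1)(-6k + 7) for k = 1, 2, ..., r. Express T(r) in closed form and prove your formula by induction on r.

We claim T(r) = (-5)^r(r - 1) + 1 for all r ≥ 1.
When r = 1: T(1) = 1, and the closed form gives 1. They agree.
Inductive step: assume the claim holds for r = k, so T(k) = (-5)^k(k - 1) + 1.
Then T(k+1) = T(k) + ((-5)^k(-6k + 1)) = ((-5)^k(k - 1) + 1) + ((-5)^k(-6k + 1)).
Simplifying, T(k+1) = (-5)^(k + 1)k + 1 = (-5)^(k+1)((k+1) - 1) + 1,
which is the closed form with r = k+1.
By the principle of mathematical induction, the result holds for all r ≥ 1.

T(r) = (-5)^r(r - 1) + 1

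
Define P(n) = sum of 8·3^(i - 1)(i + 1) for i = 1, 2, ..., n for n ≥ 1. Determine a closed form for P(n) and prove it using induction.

P(n) = 2·3^n(2n + 1) - 2

We claim P(n) = 2·3^n(2n + 1) - 2 for all n ≥ 1.
When n = 1: P(1) = 16, and the closed form gives 16. They agree.
For the inductive step, assume it holds for an arbitrary i ≥ 1, so P(i) = 2·3^i(2i + 1) - 2.
Then P(i+1) = P(i) + (8·3^i(i + 2)) = (2·3^i(2i + 1) - 2) + (8·3^i(i + 2)).
Simplifying, P(i+1) = 12·3^i·i + 18·3^i - 2 = 2·3^(i+1)(2(i+1) + 1) - 2,
which is the closed form with n = i+1.
Hence, by induction on n, the claim holds for every n ≥ 1.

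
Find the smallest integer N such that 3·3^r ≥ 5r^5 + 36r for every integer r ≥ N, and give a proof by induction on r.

At r = 11: 531441 < 805651, so the inequality fails and N ≥ 12. We prove 3·3^r ≥ 5r^5 + 36r for all r ≥ 12.
When r = 12: 3·3^r = 1594323 and 5r^5 + 36r = 1244592, so 1594323 ≥ 1244592.
Suppose the result is true for r = i, so 3·3^i ≥ 5i^5 + 36i.
Then 3·3^(i + 1) = 3·(3·3^i) ≥ 3·(5i^5 + 36i).
Also, for i ≥ 12 we have 3·(5i^5 + 36i) ≥ 5(i+1)^5 + 36(i+1), since 3·(5i^5 + 36i) − (5(i+1)^5 + 36(i+1)) = 10i^5 - 25i^4 - 50i^3 - 50i^2 + 47i - 41, which is nonnegative for all i ≥ 12.
Combining, 3·3^(i + 1) ≥ 5(i+1)^5 + 36(i+1).
By the principle of mathematical induction, the result holds for all r ≥ 12.
Hence the smallest such N is 12.

N = 12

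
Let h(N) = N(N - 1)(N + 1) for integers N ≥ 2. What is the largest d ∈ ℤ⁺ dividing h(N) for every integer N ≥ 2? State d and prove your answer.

Computing the first values: h(2) = 6 and h(3) = 24; gcd(6, 24) = 6, so d ≤ 6.
We prove 6 | N(N - 1)(N + 1) for all N ≥ 2 by induction on N.
For the base case N = 2: h(2) = 6 = 6·(1), so 6 | h(2).
Suppose the result is true for N = r, i.e. 6 | h(r). Then
h(r+1) − h(r) = r·(r+1)·(r+2) − (r-1)·r·(r+1) = r·(r+1)·[(r+2) − (r-1)] = 3·r·(r+1). The product of 2 consecutive integers is divisible by (2)! = 2, so h(r+1) − h(r) is divisible by 3·2 = 6. By the inductive hypothesis 6 | h(r), hence 6 | h(r+1).
This completes the induction.
Therefore the largest such d is 6.

d = 6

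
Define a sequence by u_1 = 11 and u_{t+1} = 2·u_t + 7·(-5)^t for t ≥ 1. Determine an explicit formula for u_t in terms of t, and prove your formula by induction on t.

u_t = -(-5)^t + 3·2^t

Computing the first terms: u_1 = 11, u_2 = -13, u_3 = 149. This suggests u_t = -(-5)^t + 3·2^t.
Base case (t = 1): the formula gives 11 = 11 = u_1.
Inductive step: assume the claim holds for t = p, so u_p = -(-5)^p + 3·2^p.
Then u_{p+1} = 2·u_p + 7·(-5)^p = 2·(-(-5)^p + 3·2^p) + 7·(-5)^p = -(-5)^(p + 1) + 3·2^(p + 1),
which is the claimed formula at t = p+1.
By induction, the statement is established for all t ≥ 1.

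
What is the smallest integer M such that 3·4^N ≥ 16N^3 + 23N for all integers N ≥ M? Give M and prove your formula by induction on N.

M = 5

At N = 4: 768 < 1116, so the inequality fails and M ≥ 5. We prove 3·4^N ≥ 16N^3 + 23N for all N ≥ 5.
Base case (N = 5): 3·4^N = 3072 and 16N^3 + 23N = 2115, so 3072 ≥ 2115.
For the inductive step, assume it holds for an arbitrary m ≥ 5, so 3·4^m ≥ 16m^3 + 23m.
Then 3·4^(m + 1) = 4·(3·4^m) ≥ 4·(16m^3 + 23m).
Also, for m ≥ 5 we have 4·(16m^3 + 23m) ≥ 16(m+1)^3 + 23(m+1), since 4·(16m^3 + 23m) − (16(m+1)^3 + 23(m+1)) = 48m^3 - 48m^2 + 21m - 39, which is nonnegative for all m ≥ 5.
Combining, 3·4^(m + 1) ≥ 16(m+1)^3 + 23(m+1).
By induction, the statement is established for all N ≥ 5.
Hence the smallest such M is 5.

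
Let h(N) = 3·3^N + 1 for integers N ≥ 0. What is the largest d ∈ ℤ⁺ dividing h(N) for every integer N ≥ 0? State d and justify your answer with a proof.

d = 2

Computing the first values: h(0) = 4 and h(1) = 10; gcd(4, 10) = 2, so d ≤ 2.
We prove 2 | 3·3^N + 1 for all N ≥ 0 by induction on N.
For the base case N = 0: h(0) = 4 = 2·(2), so 2 | h(0).
Inductive step: suppose the statement holds for some r ≥ 0, i.e. 2 | h(r). Then
h(r+1) = 3·3^(r+1) + 1 = 3·(3·3^r + 1) - 2 = 3·h(r) - 2. The first term is divisible by 2 by the inductive hypothesis, and -2 is divisible by 2. Hence 2 | h(r+1).
Hence, by induction on N, the claim holds for every N ≥ 0.
Therefore the largest such d is 2.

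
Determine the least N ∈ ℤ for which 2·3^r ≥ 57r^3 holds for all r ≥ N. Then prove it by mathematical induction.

N = 10

At r = 9: 39366 < 41553, so the inequality fails and N ≥ 10. We prove 2·3^r ≥ 57r^3 for all r ≥ 10.
Base case (r = 10): 2·3^r = 118098 and 57r^3 = 57000, so 118098 ≥ 57000.
Inductive step: suppose the statement holds for some m ≥ 10, so 2·3^m ≥ 57m^3.
Then 2·3^(m + 1) = 3·(2·3^m) ≥ 3·(57m^3).
Also, for m ≥ 10 we have 3·(57m^3) ≥ 57(m+1)^3, since 3 ≥ (1 + 1/m)^3 for all m ≥ 10.
Combining, 2·3^(m + 1) ≥ 57(m+1)^3.
Hence, by induction on r, the claim holds for every r ≥ 10.
Hence the smallest such N is 10.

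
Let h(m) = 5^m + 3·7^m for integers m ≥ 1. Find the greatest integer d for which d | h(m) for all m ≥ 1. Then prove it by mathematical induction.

d = 2

Computing the first values: h(1) = 26 and h(2) = 172; gcd(26, 172) = 2, so d ≤ 2.
We prove 2 | 5^m + 3·7^m for all m ≥ 1 by induction on m.
For the base case m = 1: h(1) = 26 = 2·(13), so 2 | h(1).
Inductive step: suppose the statement holds for some r ≥ 1, i.e. 2 | h(r). Then
h(r+1) − 7·h(r) = (5^(r+1) + 3·7^(r+1)) − 7·(5^r + 3·7^r) = (1)·5^r·(5 − 7) = (-2)·5^r. Since 2 | h(r) by the inductive hypothesis, 2 | 7·h(r); and 2 | -2 since -2 = 2·-1. Therefore 2 | h(r+1).
By induction, the statement is established for all m ≥ 1.
Therefore the largest such d is 2.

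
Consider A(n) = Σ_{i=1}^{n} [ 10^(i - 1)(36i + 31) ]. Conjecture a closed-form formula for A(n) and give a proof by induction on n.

We claim A(n) = 10^n(4n + 3) - 3 for all n ≥ 1.
Base step (n = 1): A(1) = 67, and the closed form gives 67. They agree.
Inductive step: suppose the statement holds for some i ≥ 1, so A(i) = 10^i(4i + 3) - 3.
Then A(i+1) = A(i) + (10^i(36i + 67)) = (10^i(4i + 3) - 3) + (10^i(36i + 67)).
Simplifying, A(i+1) = 40·10^i·i + 70·10^i - 3 = 10^(i+1)(4(i+1) + 3) - 3,
which is the closed form with n = i+1.
By the principle of mathematical induction, the result holds for all n ≥ 1.

A(n) = 10^n(4n + 3) - 3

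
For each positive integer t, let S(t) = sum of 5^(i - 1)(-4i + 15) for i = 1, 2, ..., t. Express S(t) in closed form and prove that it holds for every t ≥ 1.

We claim S(t) = 5^t(-t + 4) - 4 for all t ≥ 1.
For the base case t = 1: S(1) = 11, and the closed form gives 11. They agree.
For the inductive step, assume it holds for an arbitrary i ≥ 1, so S(i) = 5^i(-i + 4) - 4.
Then S(i+1) = S(i) + (5^i(-4i + 11)) = (5^i(-i + 4) - 4) + (5^i(-4i + 11)).
Simplifying, S(i+1) = -5·5^i·i + 15·5^i - 4 = 5^(i+1)(-(i+1) + 4) - 4,
which is the closed form with t = i+1.
By induction, the statement is established for all t ≥ 1.

S(t) = 5^t(-t + 4) - 4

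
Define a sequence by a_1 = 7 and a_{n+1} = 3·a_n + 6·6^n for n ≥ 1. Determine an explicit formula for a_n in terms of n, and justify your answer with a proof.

Computing the first terms: a_1 = 7, a_2 = 57, a_3 = 387. This suggests a_n = -5·3^(n - 1) + 2·6^n.
When n = 1: the formula gives 7 = 7 = a_1.
Inductive step: suppose the statement holds for some p ≥ 1, so a_p = -5·3^(p - 1) + 2·6^p.
Then a_{p+1} = 3·a_p + 6·6^p = 3·(-5·3^(p - 1) + 2·6^p) + 6·6^p = -5·3^p + 2·6^(p + 1) = -5·3^((p+1) - 1) + 2·6^(p+1),
which is the claimed formula at n = p+1.
Hence, by induction on n, the claim holds for every n ≥ 1.

a_n = -5·3^(n - 1) + 2·6^n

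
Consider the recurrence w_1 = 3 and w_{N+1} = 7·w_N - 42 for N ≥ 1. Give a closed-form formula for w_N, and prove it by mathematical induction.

w_N = -4·7^(N - 1) + 7

Computing the first terms: w_1 = 3, w_2 = -21, w_3 = -189. This suggests w_N = -4·7^(N - 1) + 7.
For the base case N = 1: the formula gives 3 = 3 = w_1.
Suppose the result is true for N = r, so w_r = -4·7^(r - 1) + 7.
Then w_{r+1} = 7·w_r - 42 = 7·(-4·7^(r - 1) + 7) - 42 = -4·7^r + 7 = -4·7^((r+1) - 1) + 7,
which is the claimed formula at N = r+1.
By induction, the statement is established for all N ≥ 1.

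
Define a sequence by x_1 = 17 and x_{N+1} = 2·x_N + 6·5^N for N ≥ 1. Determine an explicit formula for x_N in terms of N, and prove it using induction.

Computing the first terms: x_1 = 17, x_2 = 64, x_3 = 278. This suggests x_N = 7·2^(N - 1) + 2·5^N.
When N = 1: the formula gives 17 = 17 = x_1.
Inductive step: suppose the statement holds for some i ≥ 1, so x_i = 7·2^(i - 1) + 2·5^i.
Then x_{i+1} = 2·x_i + 6·5^i = 2·(7·2^(i - 1) + 2·5^i) + 6·5^i = 7·2^i + 2·5^(i + 1) = 7·2^((i+1) - 1) + 2·5^(i+1),
which is the claimed formula at N = i+1.
Hence, by induction on N, the claim holds for every N ≥ 1.

x_N = 7·2^(N - 1) + 2·5^N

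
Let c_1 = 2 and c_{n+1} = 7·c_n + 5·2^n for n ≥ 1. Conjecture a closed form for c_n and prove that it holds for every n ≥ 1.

c_n = -2^n + 4·7^(n - 1)

Computing the first terms: c_1 = 2, c_2 = 24, c_3 = 188. This suggests c_n = -2^n + 4·7^(n - 1).
When n = 1: the formula gives 2 = 2 = c_1.
Inductive step: assume the claim holds for n = m, so c_m = -2^m + 4·7^(m - 1).
Then c_{m+1} = 7·c_m + 5·2^m = 7·(-2^m + 4·7^(m - 1)) + 5·2^m = -2^(m + 1) + 4·7^m = -2^(m+1) + 4·7^((m+1) - 1),
which is the claimed formula at n = m+1.
By the principle of mathematical induction, the result holds for all n ≥ 1.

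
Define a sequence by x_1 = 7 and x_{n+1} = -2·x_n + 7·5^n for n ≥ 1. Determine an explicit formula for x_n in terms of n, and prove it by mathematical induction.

Computing the first terms: x_1 = 7, x_2 = 21, x_3 = 133. This suggests x_n = -(-2)^n + 5^n.
Base case (n = 1): the formula gives 7 = 7 = x_1.
Suppose the result is true for n = p, so x_p = -(-2)^p + 5^p.
Then x_{p+1} = -2·x_p + 7·5^p = -2·(-(-2)^p + 5^p) + 7·5^p = -(-2)^(p + 1) + 5^(p + 1),
which is the claimed formula at n = p+1.
By the principle of mathematical induction, the result holds for all n ≥ 1.

x_n = -(-2)^n + 5^n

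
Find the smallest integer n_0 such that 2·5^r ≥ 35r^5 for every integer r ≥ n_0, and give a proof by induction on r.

n_0 = 9

At r = 8: 781250 < 1146880, so the inequality fails and n_0 ≥ 9. We prove 2·5^r ≥ 35r^5 for all r ≥ 9.
Base step (r = 9): 2·5^r = 3906250 and 35r^5 = 2066715, so 3906250 ≥ 2066715.
Suppose the result is true for r = m, so 2·5^m ≥ 35m^5.
Then 2·5^(m + 1) = 5·(2·5^m) ≥ 5·(35m^5).
Also, for m ≥ 9 we have 5·(35m^5) ≥ 35(m+1)^5, since 5 ≥ (1 + 1/m)^5 for all m ≥ 9.
Combining, 2·5^(m + 1) ≥ 35(m+1)^5.
By induction, the statement is established for all r ≥ 9.
Hence the smallest such n_0 is 9.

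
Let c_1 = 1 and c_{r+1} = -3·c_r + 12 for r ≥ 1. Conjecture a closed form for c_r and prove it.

c_r = -2(-3)^(r - 1) + 3

Computing the first terms: c_1 = 1, c_2 = 9, c_3 = -15. This suggests c_r = -2(-3)^(r - 1) + 3.
Base step (r = 1): the formula gives 1 = 1 = c_1.
Suppose the result is true for r = i, so c_i = -2(-3)^(i - 1) + 3.
Then c_{i+1} = -3·c_i + 12 = -3·(-2(-3)^(i - 1) + 3) + 12 = -2(-3)^i + 3 = -2(-3)^((i+1) - 1) + 3,
which is the claimed formula at r = i+1.
This completes the induction.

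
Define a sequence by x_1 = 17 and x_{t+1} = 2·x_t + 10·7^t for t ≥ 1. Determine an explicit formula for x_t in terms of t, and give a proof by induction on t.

Computing the first terms: x_1 = 17, x_2 = 104, x_3 = 698. This suggests x_t = 3·2^(t - 1) + 2·7^t.
For the base case t = 1: the formula gives 17 = 17 = x_1.
Suppose the result is true for t = r, so x_r = 3·2^(r - 1) + 2·7^r.
Then x_{r+1} = 2·x_r + 10·7^r = 2·(3·2^(r - 1) + 2·7^r) + 10·7^r = 3·2^r + 2·7^(r + 1) = 3·2^((r+1) - 1) + 2·7^(r+1),
which is the claimed formula at t = r+1.
Hence, by induction on t, the claim holds for every t ≥ 1.

x_t = 3·2^(t - 1) + 2·7^t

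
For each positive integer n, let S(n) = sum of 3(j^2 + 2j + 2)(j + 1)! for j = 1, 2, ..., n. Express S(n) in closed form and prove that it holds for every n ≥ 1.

S(n) = (3n + 3)(n + 2)! - 6

We claim S(n) = (3n + 3)(n + 2)! - 6 for all n ≥ 1.
When n = 1: S(1) = 30, and the closed form gives 30. They agree.
Inductive step: suppose the statement holds for some j ≥ 1, so S(j) = (3j + 3)(j + 2)! - 6.
Then S(j+1) = S(j) + (3(j^2 + 4j + 5)(j + 2)!) = ((3j + 3)(j + 2)! - 6) + (3(j^2 + 4j + 5)(j + 2)!).
Simplifying, S(j+1) = (3(j+1) + 3)((j+1) + 2)! - 6,
which is the closed form with n = j+1.
Hence, by induction on n, the claim holds for every n ≥ 1.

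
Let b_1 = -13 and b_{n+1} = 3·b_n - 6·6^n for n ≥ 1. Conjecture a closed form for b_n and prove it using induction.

b_n = -3^(n - 1) - 2·6^n

Computing the first terms: b_1 = -13, b_2 = -75, b_3 = -441. This suggests b_n = -3^(n - 1) - 2·6^n.
When n = 1: the formula gives -13 = -13 = b_1.
For the inductive step, assume it holds for an arbitrary p ≥ 1, so b_p = -3^(p - 1) - 2·6^p.
Then b_{p+1} = 3·b_p - 6·6^p = 3·(-3^(p - 1) - 2·6^p) - 6·6^p = -3^p - 2·6^(p + 1) = -3^((p+1) - 1) - 2·6^(p+1),
which is the claimed formula at n = p+1.
This completes the induction.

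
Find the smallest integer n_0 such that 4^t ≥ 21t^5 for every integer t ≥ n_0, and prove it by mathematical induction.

At t = 10: 1048576 < 2100000, so the inequality fails and n_0 ≥ 11. We prove 4^t ≥ 21t^5 for all t ≥ 11.
Base case (t = 11): 4^t = 4194304 and 21t^5 = 3382071, so 4194304 ≥ 3382071.
Inductive step: assume the claim holds for t = k, so 4^k ≥ 21k^5.
Then 4^(k + 1) = 4·(4^k) ≥ 4·(21k^5).
Also, for k ≥ 11 we have 4·(21k^5) ≥ 21(k+1)^5, since 4 ≥ (1 + 1/k)^5 for all k ≥ 11.
Combining, 4^(k + 1) ≥ 21(k+1)^5.
This completes the induction.
Hence the smallest such n_0 is 11.

n_0 = 11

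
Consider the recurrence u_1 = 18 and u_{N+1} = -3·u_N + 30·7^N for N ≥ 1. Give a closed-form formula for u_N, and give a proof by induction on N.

Computing the first terms: u_1 = 18, u_2 = 156, u_3 = 1002. This suggests u_N = (-3)^N + 3·7^N.
Base case (N = 1): the formula gives 18 = 18 = u_1.
For the inductive step, assume it holds for an arbitrary j ≥ 1, so u_j = (-3)^j + 3·7^j.
Then u_{j+1} = -3·u_j + 30·7^j = -3·((-3)^j + 3·7^j) + 30·7^j = (-3)^(j + 1) + 3·7^(j + 1),
which is the claimed formula at N = j+1.
By the principle of mathematical induction, the result holds for all N ≥ 1.

u_N = (-3)^N + 3·7^N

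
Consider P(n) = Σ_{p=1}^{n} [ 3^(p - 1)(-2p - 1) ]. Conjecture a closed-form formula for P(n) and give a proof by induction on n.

P(n) = -3^n·n

We claim P(n) = -3^n·n for all n ≥ 1.
For the base case n = 1: P(1) = -3, and the closed form gives -3. They agree.
Inductive step: suppose the statement holds for some p ≥ 1, so P(p) = -3^p·p.
Then P(p+1) = P(p) + (3^p(-2p - 3)) = (-3^p·p) + (3^p(-2p - 3)).
Simplifying, P(p+1) = 3^(p + 1)(-p - 1) = -3^(p+1)·(p+1),
which is the closed form with n = p+1.
This completes the induction.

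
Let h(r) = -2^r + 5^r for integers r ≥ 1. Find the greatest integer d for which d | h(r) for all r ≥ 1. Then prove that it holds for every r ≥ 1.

Computing the first values: h(1) = 3 and h(2) = 21; gcd(3, 21) = 3, so d ≤ 3.
We prove 3 | -2^r + 5^r for all r ≥ 1 by induction on r.
Base step (r = 1): h(1) = 3 = 3·(1), so 3 | h(1).
Inductive step: assume the claim holds for r = i, i.e. 3 | h(i). Then
5^{i+1} − 2^{i+1} = 5·5^i − 2·2^i = 5·(5^i − 2^i) + (3)·2^i. The first term is divisible by 3 by the inductive hypothesis, and the second term (3)·2^i is divisible by 3 since 3 | 3. Hence 3 | h(i+1).
Hence, by induction on r, the claim holds for every r ≥ 1.
Therefore the largest such d is 3.

d = 3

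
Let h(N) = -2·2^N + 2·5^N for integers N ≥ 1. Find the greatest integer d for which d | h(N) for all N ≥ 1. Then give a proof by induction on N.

Computing the first values: h(1) = 6 and h(2) = 42; gcd(6, 42) = 6, so d ≤ 6.
We prove 6 | -2·2^N + 2·5^N for all N ≥ 1 by induction on N.
Base step (N = 1): h(1) = 6 = 6·(1), so 6 | h(1).
Inductive step: assume the claim holds for N = j, i.e. 6 | h(j). Then
h(j+1) − 5·h(j) = (-2·2^(j+1) + 2·5^(j+1)) − 5·(-2·2^j + 2·5^j) = (-2)·2^j·(2 − 5) = (6)·2^j. Since 6 | h(j) by the inductive hypothesis, 6 | 5·h(j); and 6 | 6 since 6 = 6·1. Therefore 6 | h(j+1).
By induction, the statement is established for all N ≥ 1.
Therefore the largest such d is 6.

d = 6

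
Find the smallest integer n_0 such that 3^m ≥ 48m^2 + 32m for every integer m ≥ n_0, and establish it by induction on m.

At m = 7: 2187 < 2576, so the inequality fails and n_0 ≥ 8. We prove 3^m ≥ 48m^2 + 32m for all m ≥ 8.
Base step (m = 8): 3^m = 6561 and 48m^2 + 32m = 3328, so 6561 ≥ 3328.
Inductive step: assume the claim holds for m = r, so 3^r ≥ 48r^2 + 32r.
Then 3^(r + 1) = 3·(3^r) ≥ 3·(48r^2 + 32r).
Also, for r ≥ 8 we have 3·(48r^2 + 32r) ≥ 48(r+1)^2 + 32(r+1), since 3·(48r^2 + 32r) − (48(r+1)^2 + 32(r+1)) = 96r^2 - 32r - 80, which is nonnegative for all r ≥ 8.
Combining, 3^(r + 1) ≥ 48(r+1)^2 + 32(r+1).
Hence, by induction on m, the claim holds for every m ≥ 8.
Hence the smallest such n_0 is 8.

n_0 = 8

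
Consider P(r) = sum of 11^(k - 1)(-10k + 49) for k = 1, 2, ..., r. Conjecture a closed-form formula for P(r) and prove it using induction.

We claim P(r) = 11^r(-r + 5) - 5 for all r ≥ 1.
When r = 1: P(1) = 39, and the closed form gives 39. They agree.
Inductive step: suppose the statement holds for some k ≥ 1, so P(k) = 11^k(-k + 5) - 5.
Then P(k+1) = P(k) + (11^k(-10k + 39)) = (11^k(-k + 5) - 5) + (11^k(-10k + 39)).
Simplifying, P(k+1) = -11·11^k·k + 44·11^k - 5 = 11^(k+1)(-(k+1) + 5) - 5,
which is the closed form with r = k+1.
This completes the induction.

P(r) = 11^r(-r + 5) - 5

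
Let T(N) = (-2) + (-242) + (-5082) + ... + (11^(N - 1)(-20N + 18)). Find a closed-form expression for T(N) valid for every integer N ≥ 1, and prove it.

T(N) = 2·11^N(-N + 1) - 2

We claim T(N) = 2·11^N(-N + 1) - 2 for all N ≥ 1.
When N = 1: T(1) = -2, and the closed form gives -2. They agree.
Inductive step: suppose the statement holds for some m ≥ 1, so T(m) = 2·11^m(-m + 1) - 2.
Then T(m+1) = T(m) + (11^m(-20m - 2)) = (2·11^m(-m + 1) - 2) + (11^m(-20m - 2)).
Simplifying, T(m+1) = -22·11^m·m - 2 = 2·11^(m+1)(-(m+1) + 1) - 2,
which is the closed form with N = m+1.
By the principle of mathematical induction, the result holds for all N ≥ 1.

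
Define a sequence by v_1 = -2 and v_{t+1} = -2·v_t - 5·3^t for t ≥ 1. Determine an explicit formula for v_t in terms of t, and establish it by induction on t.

v_t = (-2)^(t - 1) - 3^t

Computing the first terms: v_1 = -2, v_2 = -11, v_3 = -23. This suggests v_t = (-2)^(t - 1) - 3^t.
Base case (t = 1): the formula gives -2 = -2 = v_1.
For the inductive step, assume it holds for an arbitrary k ≥ 1, so v_k = (-2)^(k - 1) - 3^k.
Then v_{k+1} = -2·v_k - 5·3^k = -2·((-2)^(k - 1) - 3^k) - 5·3^k = (-2)^k - 3^(k + 1) = (-2)^((k+1) - 1) - 3^(k+1),
which is the claimed formula at t = k+1.
By the principle of mathematical induction, the result holds for all t ≥ 1.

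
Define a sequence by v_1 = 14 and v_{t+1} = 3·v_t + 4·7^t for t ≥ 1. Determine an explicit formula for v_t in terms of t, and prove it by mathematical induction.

v_t = 7·3^(t - 1) + 7^t

Computing the first terms: v_1 = 14, v_2 = 70, v_3 = 406. This suggests v_t = 7·3^(t - 1) + 7^t.
Base case (t = 1): the formula gives 14 = 14 = v_1.
Inductive step: assume the claim holds for t = k, so v_k = 7·3^(k - 1) + 7^k.
Then v_{k+1} = 3·v_k + 4·7^k = 3·(7·3^(k - 1) + 7^k) + 4·7^k = 7·3^k + 7^(k + 1) = 7·3^((k+1) - 1) + 7^(k+1),
which is the claimed formula at t = k+1.
By induction, the statement is established for all t ≥ 1.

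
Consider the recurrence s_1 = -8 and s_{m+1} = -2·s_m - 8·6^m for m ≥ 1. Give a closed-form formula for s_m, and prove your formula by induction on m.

Computing the first terms: s_1 = -8, s_2 = -32, s_3 = -224. This suggests s_m = (-2)^m - 6^m.
When m = 1: the formula gives -8 = -8 = s_1.
Inductive step: suppose the statement holds for some j ≥ 1, so s_j = (-2)^j - 6^j.
Then s_{j+1} = -2·s_j - 8·6^j = -2·((-2)^j - 6^j) - 8·6^j = (-2)^(j + 1) - 6^(j + 1),
which is the claimed formula at m = j+1.
Hence, by induction on m, the claim holds for every m ≥ 1.

s_m = (-2)^m - 6^m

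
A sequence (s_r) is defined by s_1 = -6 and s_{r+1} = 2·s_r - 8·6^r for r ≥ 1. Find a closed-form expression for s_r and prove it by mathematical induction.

s_r = 3·2^r - 2·6^r

Computing the first terms: s_1 = -6, s_2 = -60, s_3 = -408. This suggests s_r = 3·2^r - 2·6^r.
Base case (r = 1): the formula gives -6 = -6 = s_1.
For the inductive step, assume it holds for an arbitrary p ≥ 1, so s_p = 3·2^p - 2·6^p.
Then s_{p+1} = 2·s_p - 8·6^p = 2·(3·2^p - 2·6^p) - 8·6^p = 3·2^(p + 1) - 2·6^(p + 1),
which is the claimed formula at r = p+1.
By the principle of mathematical induction, the result holds for all r ≥ 1.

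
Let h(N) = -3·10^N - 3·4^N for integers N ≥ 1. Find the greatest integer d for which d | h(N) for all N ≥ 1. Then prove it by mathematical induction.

Computing the first values: h(1) = -42 and h(2) = -348; gcd(-42, -348) = 6, so d ≤ 6.
We prove 6 | -3·10^N - 3·4^N for all N ≥ 1 by induction on N.
Base step (N = 1): h(1) = -42 = 6·(-7), so 6 | h(1).
For the inductive step, assume it holds for an arbitrary k ≥ 1, i.e. 6 | h(k). Then
h(k+1) − 10·h(k) = (-3·10^(k+1) - 3·4^(k+1)) − 10·(-3·10^k - 3·4^k) = (-3)·4^k·(4 − 10) = (18)·4^k. Since 6 | h(k) by the inductive hypothesis, 6 | 10·h(k); and 6 | 18 since 18 = 6·3. Therefore 6 | h(k+1).
By the principle of mathematical induction, the result holds for all N ≥ 1.
Therefore the largest such d is 6.

d = 6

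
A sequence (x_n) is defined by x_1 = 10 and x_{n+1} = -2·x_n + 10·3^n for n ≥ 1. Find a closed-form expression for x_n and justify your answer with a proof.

Computing the first terms: x_1 = 10, x_2 = 10, x_3 = 70. This suggests x_n = (-2)^(n + 1) + 2·3^n.
Base step (n = 1): the formula gives 10 = 10 = x_1.
Suppose the result is true for n = k, so x_k = (-2)^(k + 1) + 2·3^k.
Then x_{k+1} = -2·x_k + 10·3^k = -2·((-2)^(k + 1) + 2·3^k) + 10·3^k = (-2)^(k + 2) + 2·3^(k + 1) = (-2)^((k+1) + 1) + 2·3^(k+1),
which is the claimed formula at n = k+1.
This completes the induction.

x_n = (-2)^(n + 1) + 2·3^n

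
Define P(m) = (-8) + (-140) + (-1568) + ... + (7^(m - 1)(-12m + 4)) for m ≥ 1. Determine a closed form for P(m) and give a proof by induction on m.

We claim P(m) = 7^m(-2m + 1) - 1 for all m ≥ 1.
Base step (m = 1): P(1) = -8, and the closed form gives -8. They agree.
Suppose the result is true for m = p, so P(p) = 7^p(-2p + 1) - 1.
Then P(p+1) = P(p) + (7^p(-12p - 8)) = (7^p(-2p + 1) - 1) + (7^p(-12p - 8)).
Simplifying, P(p+1) = -14·7^p·p - 7·7^p - 1 = 7^(p+1)(-2(p+1) + 1) - 1,
which is the closed form with m = p+1.
Hence, by induction on m, the claim holds for every m ≥ 1.

P(m) = 7^m(-2m + 1) - 1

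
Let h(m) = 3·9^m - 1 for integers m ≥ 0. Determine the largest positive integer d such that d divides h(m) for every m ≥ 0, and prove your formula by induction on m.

d = 2

Computing the first values: h(0) = 2 and h(1) = 26; gcd(2, 26) = 2, so d ≤ 2.
We prove 2 | 3·9^m - 1 for all m ≥ 0 by induction on m.
For the base case m = 0: h(0) = 2 = 2·(1), so 2 | h(0).
Inductive step: assume the claim holds for m = k, i.e. 2 | h(k). Then
h(k+1) = 3·9^(k+1) - 1 = 9·(3·9^k - 1) + 8 = 9·h(k) + 8. The first term is divisible by 2 by the inductive hypothesis, and 8 is divisible by 2. Hence 2 | h(k+1).
Hence, by induction on m, the claim holds for every m ≥ 0.
Therefore the largest such d is 2.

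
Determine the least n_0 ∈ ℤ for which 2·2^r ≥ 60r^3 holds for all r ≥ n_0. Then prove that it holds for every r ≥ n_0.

n_0 = 18

At r = 17: 262144 < 294780, so the inequality fails and n_0 ≥ 18. We prove 2·2^r ≥ 60r^3 for all r ≥ 18.
When r = 18: 2·2^r = 524288 and 60r^3 = 349920, so 524288 ≥ 349920.
Inductive step: assume the claim holds for r = m, so 2·2^m ≥ 60m^3.
Then 2·2^(m + 1) = 2·(2·2^m) ≥ 2·(60m^3).
Also, for m ≥ 18 we have 2·(60m^3) ≥ 60(m+1)^3, since 2 ≥ (1 + 1/m)^3 for all m ≥ 18.
Combining, 2·2^(m + 1) ≥ 60(m+1)^3.
By induction, the statement is established for all r ≥ 18.
Hence the smallest such n_0 is 18.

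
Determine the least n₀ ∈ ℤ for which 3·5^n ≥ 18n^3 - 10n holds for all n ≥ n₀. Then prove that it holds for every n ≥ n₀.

n₀ = 4

At n = 3: 375 < 456, so the inequality fails and n₀ ≥ 4. We prove 3·5^n ≥ 18n^3 - 10n for all n ≥ 4.
For the base case n = 4: 3·5^n = 1875 and 18n^3 - 10n = 1112, so 1875 ≥ 1112.
Suppose the result is true for n = j, so 3·5^j ≥ 18j^3 - 10j.
Then 3·5^(j + 1) = 5·(3·5^j) ≥ 5·(18j^3 - 10j).
Also, for j ≥ 4 we have 5·(18j^3 - 10j) ≥ 18(j+1)^3 - 10(j+1), since 5·(18j^3 - 10j) − (18(j+1)^3 - 10(j+1)) = 72j^3 - 54j^2 - 94j - 8, which is nonnegative for all j ≥ 4.
Combining, 3·5^(j + 1) ≥ 18(j+1)^3 - 10(j+1).
By the principle of mathematical induction, the result holds for all n ≥ 4.
Hence the smallest such n₀ is 4.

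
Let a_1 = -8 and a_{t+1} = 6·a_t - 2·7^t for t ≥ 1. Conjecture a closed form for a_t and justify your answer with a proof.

a_t = 6^t - 2·7^t

Computing the first terms: a_1 = -8, a_2 = -62, a_3 = -470. This suggests a_t = 6^t - 2·7^t.
Base case (t = 1): the formula gives -8 = -8 = a_1.
For the inductive step, assume it holds for an arbitrary j ≥ 1, so a_j = 6^j - 2·7^j.
Then a_{j+1} = 6·a_j - 2·7^j = 6·(6^j - 2·7^j) - 2·7^j = 6^(j + 1) - 2·7^(j + 1),
which is the claimed formula at t = j+1.
By the principle of mathematical induction, the result holds for all t ≥ 1.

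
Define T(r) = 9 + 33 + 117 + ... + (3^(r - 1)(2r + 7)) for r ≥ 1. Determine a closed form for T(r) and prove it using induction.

We claim T(r) = 3^r(r + 3) - 3 for all r ≥ 1.
For the base case r = 1: T(1) = 9, and the closed form gives 9. They agree.
Inductive step: suppose the statement holds for some k ≥ 1, so T(k) = 3^k(k + 3) - 3.
Then T(k+1) = T(k) + (3^k(2k + 9)) = (3^k(k + 3) - 3) + (3^k(2k + 9)).
Simplifying, T(k+1) = 3·3^k·k + 12·3^k - 3 = 3^(k+1)((k+1) + 3) - 3,
which is the closed form with r = k+1.
By induction, the statement is established for all r ≥ 1.

T(r) = 3^r(r + 3) - 3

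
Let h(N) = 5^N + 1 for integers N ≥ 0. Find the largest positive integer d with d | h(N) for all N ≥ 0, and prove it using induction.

Computing the first values: h(0) = 2 and h(1) = 6; gcd(2, 6) = 2, so d ≤ 2.
We prove 2 | 5^N + 1 for all N ≥ 0 by induction on N.
For the base case N = 0: h(0) = 2 = 2·(1), so 2 | h(0).
For the inductive step, assume it holds for an arbitrary i ≥ 0, i.e. 2 | h(i). Then
h(i+1) = 5^(i+1) + 1 = 5·(5^i + 1) - 4 = 5·h(i) - 4. The first term is divisible by 2 by the inductive hypothesis, and -4 is divisible by 2. Hence 2 | h(i+1).
By induction, the statement is established for all N ≥ 0.
Therefore the largest such d is 2.

d = 2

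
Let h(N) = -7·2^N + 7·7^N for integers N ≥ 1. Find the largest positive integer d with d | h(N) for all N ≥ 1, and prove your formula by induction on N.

d = 35

Computing the first values: h(1) = 35 and h(2) = 315; gcd(35, 315) = 35, so d ≤ 35.
We prove 35 | -7·2^N + 7·7^N for all N ≥ 1 by induction on N.
Base case (N = 1): h(1) = 35 = 35·(1), so 35 | h(1).
For the inductive step, assume it holds for an arbitrary m ≥ 1, i.e. 35 | h(m). Then
h(m+1) − 7·h(m) = (-7·2^(m+1) + 7·7^(m+1)) − 7·(-7·2^m + 7·7^m) = (-7)·2^m·(2 − 7) = (35)·2^m. Since 35 | h(m) by the inductive hypothesis, 35 | 7·h(m); and 35 | 35 since 35 = 35·1. Therefore 35 | h(m+1).
By the principle of mathematical induction, the result holds for all N ≥ 1.
Therefore the largest such d is 35.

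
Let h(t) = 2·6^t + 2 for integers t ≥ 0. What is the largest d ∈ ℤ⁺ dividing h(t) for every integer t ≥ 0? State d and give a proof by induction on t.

Computing the first values: h(0) = 4 and h(1) = 14; gcd(4, 14) = 2, so d ≤ 2.
We prove 2 | 2·6^t + 2 for all t ≥ 0 by induction on t.
For the base case t = 0: h(0) = 4 = 2·(2), so 2 | h(0).
For the inductive step, assume it holds for an arbitrary m ≥ 0, i.e. 2 | h(m). Then
h(m+1) = 2·6^(m+1) + 2 = 6·(2·6^m + 2) - 10 = 6·h(m) - 10. The first term is divisible by 2 by the inductive hypothesis, and -10 is divisible by 2. Hence 2 | h(m+1).
By the principle of mathematical induction, the result holds for all t ≥ 0.
Therefore the largest such d is 2.

d = 2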